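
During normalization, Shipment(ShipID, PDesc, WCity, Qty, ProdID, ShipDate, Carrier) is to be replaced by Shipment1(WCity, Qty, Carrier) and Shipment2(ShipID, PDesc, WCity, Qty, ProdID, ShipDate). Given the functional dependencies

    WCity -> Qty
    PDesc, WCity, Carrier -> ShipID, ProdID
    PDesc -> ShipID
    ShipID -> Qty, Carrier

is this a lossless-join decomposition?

No

Common attributes: Shipment1 ∩ Shipment2 = {WCity, Qty}.
No dependency enlarges {WCity, Qty}, so (WCity, Qty)⁺ = {WCity, Qty}.
The closure contains neither all of Shipment1 = {WCity, Qty, Carrier} nor all of Shipment2 = {ShipID, PDesc, WCity, Qty, ProdID, ShipDate}, so the common attributes are not a superkey of either fragment. The join is lossy.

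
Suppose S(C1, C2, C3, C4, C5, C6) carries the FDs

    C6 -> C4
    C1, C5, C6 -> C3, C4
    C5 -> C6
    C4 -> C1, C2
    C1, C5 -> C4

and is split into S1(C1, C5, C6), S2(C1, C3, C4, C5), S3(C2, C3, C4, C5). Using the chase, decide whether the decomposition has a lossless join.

Chase test. Columns are C1, C2, C3, C4, C5, C6; row i has aⱼ where attribute j ∈ Si, else bᵢⱼ.
Initial tableau (one row per fragment):
  row 1: a1 b12 b13 b14 a5 a6
  row 2: a1 b22 a3 a4 a5 b26
  row 3: b31 a2 a3 a4 a5 b36
Rows 1 and 2 agree on C5; apply C5→C6 and equate their C6 entries.
Rows 1 and 3 agree on C5; apply C5→C6 and equate their C6 entries.
Rows 2 and 3 agree on C4; apply C4→C1, C2 and equate their C1, C2 entries.
Rows 1 and 2 agree on C1, C5; apply C1, C5→C4 and equate their C4 entries.
Rows 1 and 2 agree on C1, C5, C6; apply C1, C5, C6→C3, C4 and equate their C3, C4 entries.
Rows 1 and 2 agree on C4; apply C4→C1, C2 and equate their C1, C2 entries.
Row 1 is now all distinguished symbols — the join is lossless.

Yes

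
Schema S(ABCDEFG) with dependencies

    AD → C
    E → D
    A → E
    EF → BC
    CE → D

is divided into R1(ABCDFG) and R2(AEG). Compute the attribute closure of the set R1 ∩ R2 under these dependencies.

R1 ∩ R2 = {AG}.
A → E applies, adding E
E → D applies, adding D
AD → C applies, adding C
Closure: {ACDEG}.

ACDEG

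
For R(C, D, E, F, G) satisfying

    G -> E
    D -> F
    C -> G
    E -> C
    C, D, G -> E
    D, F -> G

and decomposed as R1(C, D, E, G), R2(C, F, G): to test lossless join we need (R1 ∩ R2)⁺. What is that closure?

C, E, G

R1 ∩ R2 = {C, G}.
G → E applies, adding E
Closure: {C, E, G}.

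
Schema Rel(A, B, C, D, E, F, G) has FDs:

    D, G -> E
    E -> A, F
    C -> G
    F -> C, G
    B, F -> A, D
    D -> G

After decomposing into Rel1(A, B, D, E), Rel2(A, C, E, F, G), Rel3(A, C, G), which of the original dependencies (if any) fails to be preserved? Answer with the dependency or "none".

Check B, F → A, D: no single fragment contains all of {A, B, D, F}, and the restricted closure of {B, F} across the fragments never reaches {A, D}.
D, G → E is preserved.
E → A, F is preserved.
C → G is preserved.
F → C, G is preserved.
D → G is preserved.

B, F -> A, D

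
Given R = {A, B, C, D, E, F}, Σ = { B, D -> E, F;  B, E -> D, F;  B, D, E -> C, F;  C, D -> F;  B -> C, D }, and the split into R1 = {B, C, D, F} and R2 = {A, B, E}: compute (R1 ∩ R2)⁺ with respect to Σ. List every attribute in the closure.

B, C, D, E, F

R1 ∩ R2 = {B}.
B → C, D applies, adding C, D
B, D → E, F applies, adding E, F
Closure: {B, C, D, E, F}.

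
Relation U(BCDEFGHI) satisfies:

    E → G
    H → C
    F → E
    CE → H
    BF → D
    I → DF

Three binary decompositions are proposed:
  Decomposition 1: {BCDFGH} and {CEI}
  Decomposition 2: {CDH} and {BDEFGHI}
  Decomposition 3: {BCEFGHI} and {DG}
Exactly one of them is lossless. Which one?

Decomposition 2

Decomposition 1: common = {C}, closure = {C} → lossy.
Decomposition 2: common = {DH}, closure = {CDH} → lossless.
Decomposition 3: common = {G}, closure = {G} → lossy.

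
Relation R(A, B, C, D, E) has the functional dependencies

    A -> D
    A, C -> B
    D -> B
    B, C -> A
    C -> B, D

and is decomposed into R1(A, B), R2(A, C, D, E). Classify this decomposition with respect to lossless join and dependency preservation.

lossless but not dependency-preserving

Lossless test: (A)⁺ = {A, B, D}, which contains all of one fragment — lossless.
Dependency preservation: the restricted closure of {D} across the fragments never reaches {B}, so D → B cannot be enforced without a join — not preserved.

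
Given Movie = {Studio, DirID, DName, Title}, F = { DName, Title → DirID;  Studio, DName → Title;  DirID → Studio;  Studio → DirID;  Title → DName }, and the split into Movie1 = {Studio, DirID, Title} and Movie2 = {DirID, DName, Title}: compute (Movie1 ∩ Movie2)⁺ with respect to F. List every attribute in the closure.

Movie1 ∩ Movie2 = {DirID, Title}.
DirID → Studio applies, adding Studio
Title → DName applies, adding DName
Closure: {Studio, DirID, DName, Title}.

Studio, DirID, DName, Title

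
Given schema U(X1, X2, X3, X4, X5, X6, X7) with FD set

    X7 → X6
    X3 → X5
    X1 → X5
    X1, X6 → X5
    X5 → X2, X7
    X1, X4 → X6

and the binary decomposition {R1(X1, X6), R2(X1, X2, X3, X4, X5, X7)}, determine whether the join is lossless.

Yes

Common attributes: R1 ∩ R2 = {X1}.
Closure of {X1}: X1 → X5 applies, adding X5; X5 → X2, X7 applies, adding X2, X7; X7 → X6 applies, adding X6. So (X1)⁺ = {X1, X2, X5, X6, X7}.
This closure contains every attribute of R1, so R1 ∩ R2 → R1. The join is lossless.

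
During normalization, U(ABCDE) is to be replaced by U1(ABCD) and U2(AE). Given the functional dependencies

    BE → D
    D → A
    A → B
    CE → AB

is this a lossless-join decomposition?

No

Common attributes: U1 ∩ U2 = {A}.
Closure of {A}: A → B applies, adding B. So (A)⁺ = {AB}.
The closure contains neither all of U1 = {ABCD} nor all of U2 = {AE}, so the common attributes are not a superkey of either fragment. The join is lossy.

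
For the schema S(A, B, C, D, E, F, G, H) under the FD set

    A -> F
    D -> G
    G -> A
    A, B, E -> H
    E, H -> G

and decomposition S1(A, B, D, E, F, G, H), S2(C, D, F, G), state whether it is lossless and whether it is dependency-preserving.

Lossless test: (D, F, G)⁺ = {A, D, F, G}, which is a superkey of neither fragment — lossy.
Dependency preservation: every FD's attributes lie within a single fragment, so each can be enforced locally — preserved.

lossy but dependency-preserving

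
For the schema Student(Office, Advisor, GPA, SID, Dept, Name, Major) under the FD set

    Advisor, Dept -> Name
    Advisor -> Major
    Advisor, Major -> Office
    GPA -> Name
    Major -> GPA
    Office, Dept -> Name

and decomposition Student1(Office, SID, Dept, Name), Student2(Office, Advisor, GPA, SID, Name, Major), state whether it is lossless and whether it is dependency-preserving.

Lossless test: (Office, SID, Name)⁺ = {Office, SID, Name}, which is a superkey of neither fragment — lossy.
Dependency preservation: Advisor, Dept → Name is not contained in any single fragment, but the restricted closure of its left-hand side across the fragments still reaches the right-hand side; the remaining FDs each lie inside some fragment. All dependencies are preserved.

lossy but dependency-preserving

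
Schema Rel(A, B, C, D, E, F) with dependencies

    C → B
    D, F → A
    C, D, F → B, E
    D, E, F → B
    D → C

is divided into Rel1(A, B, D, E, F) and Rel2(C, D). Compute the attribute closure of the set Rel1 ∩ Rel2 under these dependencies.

Rel1 ∩ Rel2 = {D}.
D → C applies, adding C
C → B applies, adding B
Closure: {B, C, D}.

B, C, D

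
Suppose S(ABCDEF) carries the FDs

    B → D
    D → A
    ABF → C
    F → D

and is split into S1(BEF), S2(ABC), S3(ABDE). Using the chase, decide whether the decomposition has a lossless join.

No

Chase test. Columns are ABCDEF; row i has aⱼ where attribute j ∈ Si, else bᵢⱼ.
Initial tableau (one row per fragment):
  row 1: b11 a2 b13 b14 a5 a6
  row 2: a1 a2 a3 b24 b25 b26
  row 3: a1 a2 b33 a4 a5 b36
Rows 1 and 2 agree on B; apply B→D and equate their D entries.
Rows 1 and 3 agree on B; apply B→D and equate their D entries.
Rows 1 and 2 agree on D; apply D→A and equate their A entries.
No row becomes fully distinguished — the join is lossy.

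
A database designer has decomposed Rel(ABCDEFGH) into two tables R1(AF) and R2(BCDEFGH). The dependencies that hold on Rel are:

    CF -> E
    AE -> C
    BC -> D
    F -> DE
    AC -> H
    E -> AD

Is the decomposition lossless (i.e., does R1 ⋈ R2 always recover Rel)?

Common attributes: R1 ∩ R2 = {F}.
Closure of {F}: F → DE applies, adding DE; E → AD applies, adding A; AE → C applies, adding C; AC → H applies, adding H. So (F)⁺ = {ACDEFH}.
This closure contains every attribute of R1, so R1 ∩ R2 → R1. The join is lossless.

Yes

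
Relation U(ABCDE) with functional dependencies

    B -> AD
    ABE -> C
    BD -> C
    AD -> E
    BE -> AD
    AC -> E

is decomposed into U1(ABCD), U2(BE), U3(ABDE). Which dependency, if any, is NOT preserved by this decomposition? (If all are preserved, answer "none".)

AC -> E

Check AC → E: no single fragment contains all of {ACE}, and the restricted closure of {AC} across the fragments never reaches {E}.
B → AD is preserved.
ABE → C is preserved.
BD → C is preserved.
AD → E is preserved.
BE → AD is preserved.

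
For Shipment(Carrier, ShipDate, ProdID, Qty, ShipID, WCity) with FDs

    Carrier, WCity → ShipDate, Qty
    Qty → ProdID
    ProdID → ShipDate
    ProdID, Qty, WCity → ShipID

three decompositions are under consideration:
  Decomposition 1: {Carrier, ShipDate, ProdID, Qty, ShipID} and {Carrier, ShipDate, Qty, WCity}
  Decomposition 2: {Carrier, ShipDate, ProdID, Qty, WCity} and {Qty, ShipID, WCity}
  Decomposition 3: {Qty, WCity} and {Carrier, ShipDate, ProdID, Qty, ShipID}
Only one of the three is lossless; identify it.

Decomposition 1: common = {Carrier, ShipDate, Qty}, closure = {Carrier, ShipDate, ProdID, Qty} → lossy.
Decomposition 2: common = {Qty, WCity}, closure = {ShipDate, ProdID, Qty, ShipID, WCity} → lossless.
Decomposition 3: common = {Qty}, closure = {ShipDate, ProdID, Qty} → lossy.

Decomposition 2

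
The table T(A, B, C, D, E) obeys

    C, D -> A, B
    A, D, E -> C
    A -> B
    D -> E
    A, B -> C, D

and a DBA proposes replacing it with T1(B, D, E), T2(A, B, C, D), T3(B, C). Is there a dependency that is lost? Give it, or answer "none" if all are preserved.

C, D → A, B lies within T2.
A, D, E → C: restricted closure across fragments reaches C.
A → B lies within T2.
D → E lies within T1.
A, B → C, D lies within T2.
Every dependency is enforceable on the fragments, so the decomposition is dependency-preserving.

none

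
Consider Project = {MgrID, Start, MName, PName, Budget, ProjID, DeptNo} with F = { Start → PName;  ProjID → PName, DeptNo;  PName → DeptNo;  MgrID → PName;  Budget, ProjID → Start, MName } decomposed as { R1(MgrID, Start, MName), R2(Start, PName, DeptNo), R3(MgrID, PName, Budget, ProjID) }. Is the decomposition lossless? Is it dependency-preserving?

lossy and not dependency-preserving

Lossless test (chase): Rows 1 and 2 agree on Start; apply Start→PName and equate their PName entries. Rows 1 and 2 agree on PName; apply PName→DeptNo and equate their DeptNo entries. Rows 1 and 3 agree on PName; apply PName→DeptNo and equate their DeptNo entries. No row becomes fully distinguished — the join is lossy.
Dependency preservation: the restricted closure of {Budget, ProjID} across the fragments never reaches {Start, MName}, so Budget, ProjID → Start, MName cannot be enforced without a join — not preserved.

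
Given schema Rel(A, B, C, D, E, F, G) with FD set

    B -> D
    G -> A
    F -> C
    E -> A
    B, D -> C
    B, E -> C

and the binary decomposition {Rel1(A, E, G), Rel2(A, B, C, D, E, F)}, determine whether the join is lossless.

No

Common attributes: Rel1 ∩ Rel2 = {A, E}.
No dependency enlarges {A, E}, so (A, E)⁺ = {A, E}.
The closure contains neither all of Rel1 = {A, E, G} nor all of Rel2 = {A, B, C, D, E, F}, so the common attributes are not a superkey of either fragment. The join is lossy.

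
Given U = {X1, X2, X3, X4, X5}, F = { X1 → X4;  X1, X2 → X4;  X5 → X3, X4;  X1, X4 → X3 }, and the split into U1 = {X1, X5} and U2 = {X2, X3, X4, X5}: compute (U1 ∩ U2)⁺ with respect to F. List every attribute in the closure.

X3, X4, X5

U1 ∩ U2 = {X5}.
X5 → X3, X4 applies, adding X3, X4
Closure: {X3, X4, X5}.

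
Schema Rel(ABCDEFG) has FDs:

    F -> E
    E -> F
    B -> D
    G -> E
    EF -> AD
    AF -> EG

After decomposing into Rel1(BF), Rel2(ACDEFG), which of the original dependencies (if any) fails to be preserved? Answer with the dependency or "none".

Check B → D: no single fragment contains all of {BD}, and the restricted closure of {B} across the fragments never reaches {D}.
F → E is preserved.
E → F is preserved.
G → E is preserved.
EF → AD is preserved.
AF → EG is preserved.

B -> D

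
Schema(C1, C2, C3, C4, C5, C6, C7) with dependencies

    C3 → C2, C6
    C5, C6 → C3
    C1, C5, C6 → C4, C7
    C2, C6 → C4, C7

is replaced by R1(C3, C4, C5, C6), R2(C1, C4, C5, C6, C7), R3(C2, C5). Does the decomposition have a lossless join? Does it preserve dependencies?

lossy and not dependency-preserving

Lossless test (chase): Rows 1 and 2 agree on C5, C6; apply C5, C6→C3 and equate their C3 entries. Rows 1 and 2 agree on C3; apply C3→C2, C6 and equate their C2, C6 entries. Rows 1 and 2 agree on C2, C6; apply C2, C6→C4, C7 and equate their C4, C7 entries. No row becomes fully distinguished — the join is lossy.
Dependency preservation: the restricted closure of {C3} across the fragments never reaches {C2, C6}, so C3 → C2, C6 cannot be enforced without a join — not preserved.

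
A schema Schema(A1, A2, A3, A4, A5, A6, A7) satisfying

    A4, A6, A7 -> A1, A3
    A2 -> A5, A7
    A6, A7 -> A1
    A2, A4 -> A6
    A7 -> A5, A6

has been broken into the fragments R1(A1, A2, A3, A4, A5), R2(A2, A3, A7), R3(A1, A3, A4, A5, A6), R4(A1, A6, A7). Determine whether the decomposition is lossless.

Chase test. Columns are A1, A2, A3, A4, A5, A6, A7; row i has aⱼ where attribute j ∈ Ri, else bᵢⱼ.
Initial tableau (one row per fragment):
  row 1: a1 a2 a3 a4 a5 b16 b17
  row 2: b21 a2 a3 b24 b25 b26 a7
  row 3: a1 b32 a3 a4 a5 a6 b37
  row 4: a1 b42 b43 b44 b45 a6 a7
Rows 1 and 2 agree on A2; apply A2→A5, A7 and equate their A5, A7 entries.
Rows 1 and 2 agree on A7; apply A7→A5, A6 and equate their A5, A6 entries.
Rows 1 and 4 agree on A7; apply A7→A5, A6 and equate their A5, A6 entries.
Rows 1 and 2 agree on A6, A7; apply A6, A7→A1 and equate their A1 entries.
Row 1 is now all distinguished symbols — the join is lossless.

Yes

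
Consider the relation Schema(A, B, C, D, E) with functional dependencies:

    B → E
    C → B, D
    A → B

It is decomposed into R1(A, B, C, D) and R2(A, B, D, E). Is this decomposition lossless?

Common attributes: R1 ∩ R2 = {A, B, D}.
Closure of {A, B, D}: B → E applies, adding E. So (A, B, D)⁺ = {A, B, D, E}.
This closure contains every attribute of R2, so R1 ∩ R2 → R2. The join is lossless.

Yes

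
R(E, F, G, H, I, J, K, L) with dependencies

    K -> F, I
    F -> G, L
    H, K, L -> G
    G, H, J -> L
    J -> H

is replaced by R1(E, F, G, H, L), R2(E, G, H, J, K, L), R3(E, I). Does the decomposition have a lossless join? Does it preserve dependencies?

Lossless test (chase): applying each FD to every pair of rows produces no changes in the tableau, so no row becomes fully distinguished — the join is lossy.
Dependency preservation: the restricted closure of {K} across the fragments never reaches {F, I}, so K → F, I cannot be enforced without a join — not preserved.

lossy and not dependency-preserving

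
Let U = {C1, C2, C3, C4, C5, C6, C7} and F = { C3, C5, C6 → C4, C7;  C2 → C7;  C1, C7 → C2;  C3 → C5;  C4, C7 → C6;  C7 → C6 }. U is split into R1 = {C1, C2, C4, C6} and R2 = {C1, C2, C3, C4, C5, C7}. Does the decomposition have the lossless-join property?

Common attributes: R1 ∩ R2 = {C1, C2, C4}.
Closure of {C1, C2, C4}: C2 → C7 applies, adding C7; C4, C7 → C6 applies, adding C6. So (C1, C2, C4)⁺ = {C1, C2, C4, C6, C7}.
This closure contains every attribute of R1, so R1 ∩ R2 → R1. The join is lossless.

Yes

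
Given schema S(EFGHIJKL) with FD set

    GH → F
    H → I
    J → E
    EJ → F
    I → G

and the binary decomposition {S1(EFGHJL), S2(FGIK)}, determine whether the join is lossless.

Common attributes: S1 ∩ S2 = {FG}.
No dependency enlarges {FG}, so (FG)⁺ = {FG}.
The closure contains neither all of S1 = {EFGHJL} nor all of S2 = {FGIK}, so the common attributes are not a superkey of either fragment. The join is lossy.

No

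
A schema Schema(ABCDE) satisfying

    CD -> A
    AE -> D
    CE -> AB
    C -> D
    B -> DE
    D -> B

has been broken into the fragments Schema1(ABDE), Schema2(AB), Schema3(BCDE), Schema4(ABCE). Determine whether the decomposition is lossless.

Yes

Chase test. Columns are ABCDE; row i has aⱼ where attribute j ∈ Schemai, else bᵢⱼ.
Initial tableau (one row per fragment):
  row 1: a1 a2 b13 a4 a5
  row 2: a1 a2 b23 b24 b25
  row 3: b31 a2 a3 a4 a5
  row 4: a1 a2 a3 b44 a5
Rows 1 and 4 agree on AE; apply AE→D and equate their D entries.
Rows 3 and 4 agree on CE; apply CE→AB and equate their AB entries.
Rows 1 and 2 agree on B; apply B→DE and equate their DE entries.
Row 3 is now all distinguished symbols — the join is lossless.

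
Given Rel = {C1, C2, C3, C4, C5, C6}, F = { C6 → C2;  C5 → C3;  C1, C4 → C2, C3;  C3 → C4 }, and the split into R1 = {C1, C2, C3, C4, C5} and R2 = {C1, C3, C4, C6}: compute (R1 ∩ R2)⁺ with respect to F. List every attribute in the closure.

R1 ∩ R2 = {C1, C3, C4}.
C1, C4 → C2, C3 applies, adding C2
Closure: {C1, C2, C3, C4}.

C1, C2, C3, C4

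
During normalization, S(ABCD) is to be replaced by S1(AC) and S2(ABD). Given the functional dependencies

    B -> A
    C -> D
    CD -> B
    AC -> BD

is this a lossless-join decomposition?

Common attributes: S1 ∩ S2 = {A}.
No dependency enlarges {A}, so (A)⁺ = {A}.
The closure contains neither all of S1 = {AC} nor all of S2 = {ABD}, so the common attributes are not a superkey of either fragment. The join is lossy.

No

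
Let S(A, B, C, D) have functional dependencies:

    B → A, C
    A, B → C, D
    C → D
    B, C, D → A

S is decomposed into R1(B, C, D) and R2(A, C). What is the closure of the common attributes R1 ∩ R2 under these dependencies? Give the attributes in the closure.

R1 ∩ R2 = {C}.
C → D applies, adding D
Closure: {C, D}.

C, D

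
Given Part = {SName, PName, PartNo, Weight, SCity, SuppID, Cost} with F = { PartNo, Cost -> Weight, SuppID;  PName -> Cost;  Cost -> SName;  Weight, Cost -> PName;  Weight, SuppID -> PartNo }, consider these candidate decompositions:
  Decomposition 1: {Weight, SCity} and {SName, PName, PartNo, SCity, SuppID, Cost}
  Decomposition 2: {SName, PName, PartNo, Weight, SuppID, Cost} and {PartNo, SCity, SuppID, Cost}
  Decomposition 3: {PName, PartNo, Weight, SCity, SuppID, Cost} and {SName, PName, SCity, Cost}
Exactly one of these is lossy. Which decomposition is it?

Decomposition 1: common = {SCity}, closure = {SCity} → lossy.
Decomposition 2: common = {PartNo, SuppID, Cost}, closure = {SName, PName, PartNo, Weight, SuppID, Cost} → lossless.
Decomposition 3: common = {PName, SCity, Cost}, closure = {SName, PName, SCity, Cost} → lossless.

Decomposition 1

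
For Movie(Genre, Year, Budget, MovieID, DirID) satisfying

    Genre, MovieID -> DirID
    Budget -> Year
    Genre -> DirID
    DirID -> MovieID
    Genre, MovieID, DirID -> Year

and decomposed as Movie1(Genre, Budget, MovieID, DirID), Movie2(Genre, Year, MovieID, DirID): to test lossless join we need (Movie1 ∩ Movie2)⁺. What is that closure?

Movie1 ∩ Movie2 = {Genre, MovieID, DirID}.
Genre, MovieID, DirID → Year applies, adding Year
Closure: {Genre, Year, MovieID, DirID}.

Genre, Year, MovieID, DirID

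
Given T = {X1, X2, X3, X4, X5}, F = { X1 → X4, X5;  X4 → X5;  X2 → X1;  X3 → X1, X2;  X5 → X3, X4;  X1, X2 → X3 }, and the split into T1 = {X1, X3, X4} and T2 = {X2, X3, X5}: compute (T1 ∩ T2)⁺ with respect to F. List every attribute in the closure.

X1, X2, X3, X4, X5

T1 ∩ T2 = {X3}.
X3 → X1, X2 applies, adding X1, X2
X1 → X4, X5 applies, adding X4, X5
Closure: {X1, X2, X3, X4, X5}.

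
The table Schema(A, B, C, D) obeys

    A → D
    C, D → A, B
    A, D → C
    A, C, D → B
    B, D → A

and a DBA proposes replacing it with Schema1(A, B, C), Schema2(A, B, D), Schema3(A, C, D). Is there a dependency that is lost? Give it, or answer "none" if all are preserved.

none

A → D lies within Schema2.
C, D → A, B: restricted closure across fragments reaches A, B.
A, D → C lies within Schema3.
A, C, D → B: restricted closure across fragments reaches B.
B, D → A lies within Schema2.
Every dependency is enforceable on the fragments, so the decomposition is dependency-preserving.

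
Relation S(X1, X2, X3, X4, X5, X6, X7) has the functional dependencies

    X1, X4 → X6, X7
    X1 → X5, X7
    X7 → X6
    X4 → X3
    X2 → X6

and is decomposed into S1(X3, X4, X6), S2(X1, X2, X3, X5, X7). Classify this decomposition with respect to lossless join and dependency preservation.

lossy and not dependency-preserving

Lossless test: (X3)⁺ = {X3}, which is a superkey of neither fragment — lossy.
Dependency preservation: the restricted closure of {X1, X4} across the fragments never reaches {X6, X7}, so X1, X4 → X6, X7 cannot be enforced without a join — not preserved.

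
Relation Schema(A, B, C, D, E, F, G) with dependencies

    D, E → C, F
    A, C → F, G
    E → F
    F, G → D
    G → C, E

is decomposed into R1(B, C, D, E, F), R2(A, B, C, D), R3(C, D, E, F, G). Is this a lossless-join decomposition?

No

Chase test. Columns are A, B, C, D, E, F, G; row i has aⱼ where attribute j ∈ Ri, else bᵢⱼ.
Initial tableau (one row per fragment):
  row 1: b11 a2 a3 a4 a5 a6 b17
  row 2: a1 a2 a3 a4 b25 b26 b27
  row 3: b31 b32 a3 a4 a5 a6 a7
No row becomes fully distinguished — the join is lossy.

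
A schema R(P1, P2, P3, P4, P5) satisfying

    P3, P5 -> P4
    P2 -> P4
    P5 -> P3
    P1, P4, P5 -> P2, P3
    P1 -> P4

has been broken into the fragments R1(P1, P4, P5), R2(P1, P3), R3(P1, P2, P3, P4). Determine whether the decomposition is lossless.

No

Chase test. Columns are P1, P2, P3, P4, P5; row i has aⱼ where attribute j ∈ Ri, else bᵢⱼ.
Initial tableau (one row per fragment):
  row 1: a1 b12 b13 a4 a5
  row 2: a1 b22 a3 b24 b25
  row 3: a1 a2 a3 a4 b35
Rows 1 and 2 agree on P1; apply P1→P4 and equate their P4 entries.
No row becomes fully distinguished — the join is lossy.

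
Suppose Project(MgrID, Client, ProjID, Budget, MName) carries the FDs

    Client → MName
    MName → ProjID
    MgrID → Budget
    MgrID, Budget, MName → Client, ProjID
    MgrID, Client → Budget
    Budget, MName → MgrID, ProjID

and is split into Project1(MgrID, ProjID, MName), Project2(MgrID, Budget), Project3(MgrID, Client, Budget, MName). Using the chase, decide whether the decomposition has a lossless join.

Yes

Chase test. Columns are MgrID, Client, ProjID, Budget, MName; row i has aⱼ where attribute j ∈ Projecti, else bᵢⱼ.
Initial tableau (one row per fragment):
  row 1: a1 b12 a3 b14 a5
  row 2: a1 b22 b23 a4 b25
  row 3: a1 a2 b33 a4 a5
Rows 1 and 3 agree on MName; apply MName→ProjID and equate their ProjID entries.
Rows 1 and 2 agree on MgrID; apply MgrID→Budget and equate their Budget entries.
Rows 1 and 3 agree on MgrID, Budget, MName; apply MgrID, Budget, MName→Client, ProjID and equate their Client, ProjID entries.
Row 1 is now all distinguished symbols — the join is lossless.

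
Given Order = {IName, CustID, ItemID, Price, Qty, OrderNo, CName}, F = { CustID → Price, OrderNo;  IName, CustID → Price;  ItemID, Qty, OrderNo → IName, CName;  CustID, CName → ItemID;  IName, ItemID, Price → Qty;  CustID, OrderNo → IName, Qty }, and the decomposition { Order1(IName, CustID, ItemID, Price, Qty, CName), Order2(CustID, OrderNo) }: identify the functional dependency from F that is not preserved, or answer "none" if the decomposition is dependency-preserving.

Check ItemID, Qty, OrderNo → IName, CName: no single fragment contains all of {IName, ItemID, Qty, OrderNo, CName}, and the restricted closure of {ItemID, Qty, OrderNo} across the fragments never reaches {IName, CName}.
CustID → Price, OrderNo is preserved.
IName, CustID → Price is preserved.
CustID, CName → ItemID is preserved.
IName, ItemID, Price → Qty is preserved.
CustID, OrderNo → IName, Qty is preserved.

ItemID, Qty, OrderNo → IName, CName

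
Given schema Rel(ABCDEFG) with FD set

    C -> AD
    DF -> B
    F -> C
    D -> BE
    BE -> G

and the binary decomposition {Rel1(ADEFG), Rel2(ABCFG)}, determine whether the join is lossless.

Common attributes: Rel1 ∩ Rel2 = {AFG}.
Closure of {AFG}: F → C applies, adding C; C → AD applies, adding D; DF → B applies, adding B; D → BE applies, adding E. So (AFG)⁺ = {ABCDEFG}.
This closure contains every attribute of Rel1, so Rel1 ∩ Rel2 → Rel1. The join is lossless.

Yes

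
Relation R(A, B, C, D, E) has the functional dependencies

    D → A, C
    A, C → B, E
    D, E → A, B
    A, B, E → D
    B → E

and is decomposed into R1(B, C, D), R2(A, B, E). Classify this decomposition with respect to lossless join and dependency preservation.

lossy and not dependency-preserving

Lossless test: (B)⁺ = {B, E}, which is a superkey of neither fragment — lossy.
Dependency preservation: the restricted closure of {D} across the fragments never reaches {A, C}, so D → A, C cannot be enforced without a join — not preserved.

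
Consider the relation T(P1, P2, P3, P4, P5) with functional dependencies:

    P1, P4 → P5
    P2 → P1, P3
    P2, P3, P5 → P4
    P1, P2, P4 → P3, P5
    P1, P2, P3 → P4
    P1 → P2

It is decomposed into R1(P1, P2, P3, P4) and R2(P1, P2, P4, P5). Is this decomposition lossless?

Common attributes: R1 ∩ R2 = {P1, P2, P4}.
Closure of {P1, P2, P4}: P1, P4 → P5 applies, adding P5; P2 → P1, P3 applies, adding P3. So (P1, P2, P4)⁺ = {P1, P2, P3, P4, P5}.
This closure contains every attribute of R1, so R1 ∩ R2 → R1. The join is lossless.

Yes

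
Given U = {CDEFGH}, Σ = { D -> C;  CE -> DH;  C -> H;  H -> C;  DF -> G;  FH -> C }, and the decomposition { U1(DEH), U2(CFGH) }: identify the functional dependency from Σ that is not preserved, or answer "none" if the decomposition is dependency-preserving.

Check DF → G: no single fragment contains all of {DFG}, and the restricted closure of {DF} across the fragments never reaches {G}.
D → C is preserved.
CE → DH is preserved.
C → H is preserved.
H → C is preserved.
FH → C is preserved.

DF -> G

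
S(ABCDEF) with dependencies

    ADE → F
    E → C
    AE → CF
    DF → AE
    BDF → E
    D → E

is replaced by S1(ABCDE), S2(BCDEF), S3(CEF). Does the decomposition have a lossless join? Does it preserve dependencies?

lossy and not dependency-preserving

Lossless test (chase): applying each FD to every pair of rows produces no changes in the tableau, so no row becomes fully distinguished — the join is lossy.
Dependency preservation: the restricted closure of {ADE} across the fragments never reaches {F}, so ADE → F cannot be enforced without a join — not preserved.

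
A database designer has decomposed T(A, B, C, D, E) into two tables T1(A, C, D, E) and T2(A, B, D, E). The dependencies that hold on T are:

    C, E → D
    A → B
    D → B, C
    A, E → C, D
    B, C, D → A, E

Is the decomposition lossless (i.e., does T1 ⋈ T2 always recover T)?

Yes

Common attributes: T1 ∩ T2 = {A, D, E}.
Closure of {A, D, E}: A → B applies, adding B; D → B, C applies, adding C. So (A, D, E)⁺ = {A, B, C, D, E}.
This closure contains every attribute of T1, so T1 ∩ T2 → T1. The join is lossless.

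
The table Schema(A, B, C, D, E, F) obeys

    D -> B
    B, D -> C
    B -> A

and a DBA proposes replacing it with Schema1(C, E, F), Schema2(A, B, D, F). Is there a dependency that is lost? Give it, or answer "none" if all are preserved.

B, D -> C

Check B, D → C: no single fragment contains all of {B, C, D}, and the restricted closure of {B, D} across the fragments never reaches {C}.
D → B is preserved.
B → A is preserved.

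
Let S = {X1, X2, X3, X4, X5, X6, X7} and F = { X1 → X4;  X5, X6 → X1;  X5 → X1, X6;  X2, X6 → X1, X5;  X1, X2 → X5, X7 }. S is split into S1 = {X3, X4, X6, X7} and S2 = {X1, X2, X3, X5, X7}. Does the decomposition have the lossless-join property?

Common attributes: S1 ∩ S2 = {X3, X7}.
No dependency enlarges {X3, X7}, so (X3, X7)⁺ = {X3, X7}.
The closure contains neither all of S1 = {X3, X4, X6, X7} nor all of S2 = {X1, X2, X3, X5, X7}, so the common attributes are not a superkey of either fragment. The join is lossy.

No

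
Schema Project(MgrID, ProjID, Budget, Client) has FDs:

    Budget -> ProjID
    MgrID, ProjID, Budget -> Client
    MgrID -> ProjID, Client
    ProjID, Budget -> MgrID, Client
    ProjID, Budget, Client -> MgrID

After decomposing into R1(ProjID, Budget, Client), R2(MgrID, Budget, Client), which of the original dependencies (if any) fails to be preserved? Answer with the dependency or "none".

MgrID -> ProjID, Client

Check MgrID → ProjID, Client: no single fragment contains all of {MgrID, ProjID, Client}, and the restricted closure of {MgrID} across the fragments never reaches {ProjID, Client}.
Budget → ProjID is preserved.
MgrID, ProjID, Budget → Client is preserved.
ProjID, Budget → MgrID, Client is preserved.
ProjID, Budget, Client → MgrID is preserved.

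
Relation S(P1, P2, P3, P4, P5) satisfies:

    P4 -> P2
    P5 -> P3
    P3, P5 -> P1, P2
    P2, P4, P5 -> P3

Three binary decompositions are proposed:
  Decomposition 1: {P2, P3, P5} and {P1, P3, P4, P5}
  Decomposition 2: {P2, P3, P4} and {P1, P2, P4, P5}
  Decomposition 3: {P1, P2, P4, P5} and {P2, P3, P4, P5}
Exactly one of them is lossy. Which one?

Decomposition 1: common = {P3, P5}, closure = {P1, P2, P3, P5} → lossless.
Decomposition 2: common = {P2, P4}, closure = {P2, P4} → lossy.
Decomposition 3: common = {P2, P4, P5}, closure = {P1, P2, P3, P4, P5} → lossless.

Decomposition 2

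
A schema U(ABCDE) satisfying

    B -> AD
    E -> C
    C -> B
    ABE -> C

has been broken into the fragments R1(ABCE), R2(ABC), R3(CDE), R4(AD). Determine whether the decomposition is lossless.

Yes

Chase test. Columns are ABCDE; row i has aⱼ where attribute j ∈ Ri, else bᵢⱼ.
Initial tableau (one row per fragment):
  row 1: a1 a2 a3 b14 a5
  row 2: a1 a2 a3 b24 b25
  row 3: b31 b32 a3 a4 a5
  row 4: a1 b42 b43 a4 b45
Rows 1 and 2 agree on B; apply B→AD and equate their AD entries.
Rows 1 and 3 agree on C; apply C→B and equate their B entries.
Rows 1 and 3 agree on B; apply B→AD and equate their AD entries.
Row 1 is now all distinguished symbols — the join is lossless.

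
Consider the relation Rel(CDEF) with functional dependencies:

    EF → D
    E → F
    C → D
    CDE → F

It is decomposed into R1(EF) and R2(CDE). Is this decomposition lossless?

Common attributes: R1 ∩ R2 = {E}.
Closure of {E}: E → F applies, adding F; EF → D applies, adding D. So (E)⁺ = {DEF}.
This closure contains every attribute of R1, so R1 ∩ R2 → R1. The join is lossless.

Yes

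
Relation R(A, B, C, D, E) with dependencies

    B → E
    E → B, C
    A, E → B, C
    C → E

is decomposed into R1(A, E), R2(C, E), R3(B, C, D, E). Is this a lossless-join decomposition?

No

Chase test. Columns are A, B, C, D, E; row i has aⱼ where attribute j ∈ Ri, else bᵢⱼ.
Initial tableau (one row per fragment):
  row 1: a1 b12 b13 b14 a5
  row 2: b21 b22 a3 b24 a5
  row 3: b31 a2 a3 a4 a5
Rows 1 and 2 agree on E; apply E→B, C and equate their B, C entries.
Rows 1 and 3 agree on E; apply E→B, C and equate their B, C entries.
No row becomes fully distinguished — the join is lossy.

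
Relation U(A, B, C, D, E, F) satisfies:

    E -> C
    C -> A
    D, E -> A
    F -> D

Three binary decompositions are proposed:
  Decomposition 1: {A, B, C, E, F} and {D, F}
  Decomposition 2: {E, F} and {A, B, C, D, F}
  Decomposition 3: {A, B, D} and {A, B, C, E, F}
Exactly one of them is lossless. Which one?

Decomposition 1: common = {F}, closure = {D, F} → lossless.
Decomposition 2: common = {F}, closure = {D, F} → lossy.
Decomposition 3: common = {A, B}, closure = {A, B} → lossy.

Decomposition 1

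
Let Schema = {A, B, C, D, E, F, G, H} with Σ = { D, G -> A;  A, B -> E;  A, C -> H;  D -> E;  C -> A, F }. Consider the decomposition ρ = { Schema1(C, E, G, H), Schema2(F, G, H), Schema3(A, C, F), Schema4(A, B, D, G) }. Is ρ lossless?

No

Chase test. Columns are A, B, C, D, E, F, G, H; row i has aⱼ where attribute j ∈ Schemai, else bᵢⱼ.
Initial tableau (one row per fragment):
  row 1: b11 b12 a3 b14 a5 b16 a7 a8
  row 2: b21 b22 b23 b24 b25 a6 a7 a8
  row 3: a1 b32 a3 b34 b35 a6 b37 b38
  row 4: a1 a2 b43 a4 b45 b46 a7 b48
Rows 1 and 3 agree on C; apply C→A, F and equate their A, F entries.
Rows 1 and 3 agree on A, C; apply A, C→H and equate their H entries.
No row becomes fully distinguished — the join is lossy.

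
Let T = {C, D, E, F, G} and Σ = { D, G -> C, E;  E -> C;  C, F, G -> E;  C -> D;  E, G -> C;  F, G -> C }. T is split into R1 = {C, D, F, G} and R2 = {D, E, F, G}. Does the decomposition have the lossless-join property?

Yes

Common attributes: R1 ∩ R2 = {D, F, G}.
Closure of {D, F, G}: D, G → C, E applies, adding C, E. So (D, F, G)⁺ = {C, D, E, F, G}.
This closure contains every attribute of R1, so R1 ∩ R2 → R1. The join is lossless.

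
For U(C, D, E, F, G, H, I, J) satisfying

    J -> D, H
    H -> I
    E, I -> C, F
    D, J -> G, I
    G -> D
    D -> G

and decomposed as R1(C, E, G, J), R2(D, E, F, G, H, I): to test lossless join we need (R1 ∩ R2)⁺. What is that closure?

D, E, G

R1 ∩ R2 = {E, G}.
G → D applies, adding D
Closure: {D, E, G}.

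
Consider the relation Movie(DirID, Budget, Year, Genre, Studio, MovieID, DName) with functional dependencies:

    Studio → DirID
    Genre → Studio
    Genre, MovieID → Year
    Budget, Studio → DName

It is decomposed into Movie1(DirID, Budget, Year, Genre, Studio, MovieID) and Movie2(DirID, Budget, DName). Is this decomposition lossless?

No

Common attributes: Movie1 ∩ Movie2 = {DirID, Budget}.
No dependency enlarges {DirID, Budget}, so (DirID, Budget)⁺ = {DirID, Budget}.
The closure contains neither all of Movie1 = {DirID, Budget, Year, Genre, Studio, MovieID} nor all of Movie2 = {DirID, Budget, DName}, so the common attributes are not a superkey of either fragment. The join is lossy.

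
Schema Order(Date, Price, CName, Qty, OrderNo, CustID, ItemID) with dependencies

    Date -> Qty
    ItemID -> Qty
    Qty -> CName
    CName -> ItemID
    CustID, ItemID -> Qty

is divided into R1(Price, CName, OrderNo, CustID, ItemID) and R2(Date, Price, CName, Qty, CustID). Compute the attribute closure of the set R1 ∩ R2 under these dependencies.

R1 ∩ R2 = {Price, CName, CustID}.
CName → ItemID applies, adding ItemID
CustID, ItemID → Qty applies, adding Qty
Closure: {Price, CName, Qty, CustID, ItemID}.

Price, CName, Qty, CustID, ItemID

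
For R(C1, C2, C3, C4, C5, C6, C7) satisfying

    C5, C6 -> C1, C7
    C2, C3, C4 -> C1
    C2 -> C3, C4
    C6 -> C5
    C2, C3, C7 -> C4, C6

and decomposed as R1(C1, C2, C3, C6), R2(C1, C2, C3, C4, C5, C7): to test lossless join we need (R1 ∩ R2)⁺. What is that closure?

R1 ∩ R2 = {C1, C2, C3}.
C2 → C3, C4 applies, adding C4
Closure: {C1, C2, C3, C4}.

C1, C2, C3, C4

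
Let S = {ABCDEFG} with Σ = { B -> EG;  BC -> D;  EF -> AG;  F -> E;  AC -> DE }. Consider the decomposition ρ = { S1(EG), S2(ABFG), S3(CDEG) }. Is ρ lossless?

Chase test. Columns are ABCDEFG; row i has aⱼ where attribute j ∈ Si, else bᵢⱼ.
Initial tableau (one row per fragment):
  row 1: b11 b12 b13 b14 a5 b16 a7
  row 2: a1 a2 b23 b24 b25 a6 a7
  row 3: b31 b32 a3 a4 a5 b36 a7
No row becomes fully distinguished — the join is lossy.

No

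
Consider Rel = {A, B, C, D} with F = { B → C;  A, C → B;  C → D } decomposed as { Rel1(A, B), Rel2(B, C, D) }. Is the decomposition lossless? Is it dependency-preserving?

lossless but not dependency-preserving

Lossless test: (B)⁺ = {B, C, D}, which contains all of one fragment — lossless.
Dependency preservation: the restricted closure of {A, C} across the fragments never reaches {B}, so A, C → B cannot be enforced without a join — not preserved.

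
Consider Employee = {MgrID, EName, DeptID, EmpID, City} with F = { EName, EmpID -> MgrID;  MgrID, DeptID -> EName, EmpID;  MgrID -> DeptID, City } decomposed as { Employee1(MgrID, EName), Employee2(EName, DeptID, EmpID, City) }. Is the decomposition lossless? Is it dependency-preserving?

Lossless test: (EName)⁺ = {EName}, which is a superkey of neither fragment — lossy.
Dependency preservation: the restricted closure of {EName, EmpID} across the fragments never reaches {MgrID}, so EName, EmpID → MgrID cannot be enforced without a join — not preserved.

lossy and not dependency-preserving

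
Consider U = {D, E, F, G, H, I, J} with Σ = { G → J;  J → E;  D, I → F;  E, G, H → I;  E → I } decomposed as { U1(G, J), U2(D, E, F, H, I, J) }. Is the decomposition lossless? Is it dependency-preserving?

Lossless test: (J)⁺ = {E, I, J}, which is a superkey of neither fragment — lossy.
Dependency preservation: E, G, H → I is not contained in any single fragment, but the restricted closure of its left-hand side across the fragments still reaches the right-hand side; the remaining FDs each lie inside some fragment. All dependencies are preserved.

lossy but dependency-preserving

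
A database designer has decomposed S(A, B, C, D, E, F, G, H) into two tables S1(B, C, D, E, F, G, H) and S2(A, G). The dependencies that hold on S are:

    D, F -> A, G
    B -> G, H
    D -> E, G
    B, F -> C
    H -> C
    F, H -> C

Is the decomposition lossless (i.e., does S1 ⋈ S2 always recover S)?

No

Common attributes: S1 ∩ S2 = {G}.
No dependency enlarges {G}, so (G)⁺ = {G}.
The closure contains neither all of S1 = {B, C, D, E, F, G, H} nor all of S2 = {A, G}, so the common attributes are not a superkey of either fragment. The join is lossy.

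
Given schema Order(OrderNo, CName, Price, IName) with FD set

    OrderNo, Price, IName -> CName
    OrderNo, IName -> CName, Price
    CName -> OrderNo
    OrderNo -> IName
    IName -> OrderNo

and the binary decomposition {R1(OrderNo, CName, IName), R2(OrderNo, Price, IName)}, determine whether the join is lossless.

Yes

Common attributes: R1 ∩ R2 = {OrderNo, IName}.
Closure of {OrderNo, IName}: OrderNo, IName → CName, Price applies, adding CName, Price. So (OrderNo, IName)⁺ = {OrderNo, CName, Price, IName}.
This closure contains every attribute of R1, so R1 ∩ R2 → R1. The join is lossless.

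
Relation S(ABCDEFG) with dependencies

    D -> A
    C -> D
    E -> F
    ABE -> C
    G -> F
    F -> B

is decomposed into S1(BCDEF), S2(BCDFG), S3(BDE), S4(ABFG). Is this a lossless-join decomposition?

No

Chase test. Columns are ABCDEFG; row i has aⱼ where attribute j ∈ Si, else bᵢⱼ.
Initial tableau (one row per fragment):
  row 1: b11 a2 a3 a4 a5 a6 b17
  row 2: b21 a2 a3 a4 b25 a6 a7
  row 3: b31 a2 b33 a4 a5 b36 b37
  row 4: a1 a2 b43 b44 b45 a6 a7
Rows 1 and 2 agree on D; apply D→A and equate their A entries.
Rows 1 and 3 agree on D; apply D→A and equate their A entries.
Rows 1 and 3 agree on E; apply E→F and equate their F entries.
Rows 1 and 3 agree on ABE; apply ABE→C and equate their C entries.
No row becomes fully distinguished — the join is lossy.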